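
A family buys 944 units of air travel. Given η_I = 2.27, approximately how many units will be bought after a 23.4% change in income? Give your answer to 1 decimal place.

1445.4

%ΔQ ≈ η × %ΔI = 2.27 × 23.4% = 53.118%.
New Q ≈ 944 × (1 + 0.53118) = 1445.4.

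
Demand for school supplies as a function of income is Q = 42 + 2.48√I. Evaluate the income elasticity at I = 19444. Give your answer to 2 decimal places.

0.45

At I = 19444: Q = 387.816.
dQ/dI = 2.48/(2√I) = 0.0088926 at this income.
η = (dQ/dI)·(I/Q) = 0.0088926 × (19444/387.816) = 0.45.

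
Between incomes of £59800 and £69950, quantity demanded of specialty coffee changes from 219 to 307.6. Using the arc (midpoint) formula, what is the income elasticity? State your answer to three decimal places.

ΔQ = 307.6 − 219 = 88.6; midpoint Q̄ = (219 + 307.6)/2 = 263.3.
ΔI = 69950 − 59800 = 10150; midpoint Ī = (59800 + 69950)/2 = 64875.
η = (ΔQ/Q̄) ÷ (ΔI/Ī) = (88.6/263.3) ÷ (10150/64875) = 2.151.

2.151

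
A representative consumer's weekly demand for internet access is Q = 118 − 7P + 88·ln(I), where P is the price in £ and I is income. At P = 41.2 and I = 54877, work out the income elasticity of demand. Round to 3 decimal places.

0.111

At P = 41.2, I = 54877: Q = 789.931.
Holding P constant, ∂Q/∂I = 88/I = 0.00160359.
η_I = (∂Q/∂I)·(I/Q) = 0.00160359 × (54877/789.931) = 0.111.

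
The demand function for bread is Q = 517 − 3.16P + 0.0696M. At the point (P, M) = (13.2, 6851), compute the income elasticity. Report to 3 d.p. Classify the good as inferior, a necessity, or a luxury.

0.501 (necessity)

At P = 13.2, M = 6851: Q = 952.118.
Holding P constant, ∂Q/∂M = 0.0696.
η_M = (∂Q/∂M)·(M/Q) = 0.0696 × (6851/952.118) = 0.501.
Since 0 < η < 1, this is a necessity.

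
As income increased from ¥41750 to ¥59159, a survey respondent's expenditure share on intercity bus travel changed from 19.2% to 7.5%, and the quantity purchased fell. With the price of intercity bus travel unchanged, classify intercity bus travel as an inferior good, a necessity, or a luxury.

Quantity demanded falls as income rises, so η < 0.

inferior good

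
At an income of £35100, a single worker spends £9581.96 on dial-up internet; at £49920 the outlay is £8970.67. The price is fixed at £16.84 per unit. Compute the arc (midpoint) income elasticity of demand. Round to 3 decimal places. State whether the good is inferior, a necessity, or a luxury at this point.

-0.189 (inferior good)

With a constant price, Q₁ = 9581.96/16.84 = 569.000 and Q₂ = 8970.67/16.84 = 532.700 (equivalently, work directly with expenditure since P cancels).
Midpoint %ΔQ = (8970.67 − 9581.96)/9276.31 = -0.06590; midpoint %ΔI = (49920 − 35100)/42510 = 0.34862.
η = -0.06590 / 0.34862 = -0.189.
η < 0 ⇒ inferior good.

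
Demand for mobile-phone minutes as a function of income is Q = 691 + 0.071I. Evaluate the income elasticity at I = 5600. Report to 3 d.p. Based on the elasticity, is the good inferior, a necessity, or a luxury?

At I = 5600: Q = 1088.600.
dQ/dI = 0.071.
η = (dQ/dI)·(I/Q) = 0.071 × (5600/1088.600) = 0.365.
Since 0 < η < 1, the good is a necessity.

0.365 (necessity)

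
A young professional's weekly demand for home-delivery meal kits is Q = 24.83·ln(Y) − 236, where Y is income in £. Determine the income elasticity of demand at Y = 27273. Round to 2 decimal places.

At Y = 27273: Q = 17.605.
dQ/dY = 24.83/Y = 0.000910424 at this income.
η = (dQ/dY)·(Y/Q) = 0.000910424 × (27273/17.605) = 1.41.

1.41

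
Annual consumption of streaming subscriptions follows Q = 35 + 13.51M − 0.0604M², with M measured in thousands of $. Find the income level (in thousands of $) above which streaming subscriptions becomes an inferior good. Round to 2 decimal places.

dQ/dM = 13.51 − 0.1208M.
The good is inferior where dQ/dM < 0. Setting dQ/dM = 0 gives M = 13.51 / 0.1208 = 111.84.

111.84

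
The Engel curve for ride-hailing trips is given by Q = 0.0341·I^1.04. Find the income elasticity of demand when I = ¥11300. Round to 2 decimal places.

1.04

For Q = A·I^β the income elasticity is constant and equal to β.
Here β = 1.04, so η = 1.04.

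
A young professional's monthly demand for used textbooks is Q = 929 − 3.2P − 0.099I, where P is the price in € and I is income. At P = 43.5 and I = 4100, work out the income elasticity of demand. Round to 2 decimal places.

At P = 43.5, I = 4100: Q = 383.900.
Holding P constant, ∂Q/∂I = −0.099.
η_I = (∂Q/∂I)·(I/Q) = -0.099 × (4100/383.900) = -1.06.

-1.06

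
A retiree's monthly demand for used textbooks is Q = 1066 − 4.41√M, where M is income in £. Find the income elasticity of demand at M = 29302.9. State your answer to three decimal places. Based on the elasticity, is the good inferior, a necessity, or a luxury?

At M = 29302.9: Q = 311.092.
dQ/dM = -4.41/(2√M) = -0.0128811 at this income.
η = (dQ/dM)·(M/Q) = -0.0128811 × (29302.9/311.092) = -1.213.
Since η < 0, the good is an inferior good.

-1.213 (inferior good)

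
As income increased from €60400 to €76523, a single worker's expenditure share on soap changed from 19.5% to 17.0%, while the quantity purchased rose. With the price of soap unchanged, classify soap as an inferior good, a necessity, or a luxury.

Quantity rises but the budget share falls as income rises, so 0 < η < 1.

necessity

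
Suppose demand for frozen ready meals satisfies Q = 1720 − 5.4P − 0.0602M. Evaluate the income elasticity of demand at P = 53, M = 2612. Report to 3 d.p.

At P = 53, M = 2612: Q = 1276.558.
Holding P constant, ∂Q/∂M = −0.0602.
η_M = (∂Q/∂M)·(M/Q) = -0.0602 × (2612/1276.558) = -0.123.

-0.123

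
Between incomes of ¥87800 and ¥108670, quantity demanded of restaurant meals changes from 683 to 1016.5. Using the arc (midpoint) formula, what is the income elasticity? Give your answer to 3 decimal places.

1.847

ΔQ = 1016.5 − 683 = 333.5; midpoint Q̄ = (683 + 1016.5)/2 = 849.75.
ΔI = 108670 − 87800 = 20870; midpoint Ī = (87800 + 108670)/2 = 98235.
η = (ΔQ/Q̄) ÷ (ΔI/Ī) = (333.5/849.75) ÷ (20870/98235) = 1.847.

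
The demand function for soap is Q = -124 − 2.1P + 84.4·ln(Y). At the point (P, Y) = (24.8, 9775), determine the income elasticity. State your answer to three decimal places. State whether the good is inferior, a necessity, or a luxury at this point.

0.141 (necessity)

At P = 24.8, Y = 9775: Q = 599.352.
Holding P constant, ∂Q/∂Y = 84.4/Y = 0.00863427.
η_Y = (∂Q/∂Y)·(Y/Q) = 0.00863427 × (9775/599.352) = 0.141.
Since 0 < η < 1, this is a necessity.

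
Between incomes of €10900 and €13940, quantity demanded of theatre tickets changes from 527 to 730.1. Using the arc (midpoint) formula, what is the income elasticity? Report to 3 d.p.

ΔQ = 730.1 − 527 = 203.1; midpoint Q̄ = (527 + 730.1)/2 = 628.55.
ΔI = 13940 − 10900 = 3040; midpoint Ī = (10900 + 13940)/2 = 12420.
η = (ΔQ/Q̄) ÷ (ΔI/Ī) = (203.1/628.55) ÷ (3040/12420) = 1.320.

1.320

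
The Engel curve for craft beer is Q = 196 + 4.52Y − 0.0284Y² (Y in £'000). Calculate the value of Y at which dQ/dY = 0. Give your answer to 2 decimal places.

79.58

dQ/dY = 4.52 − 0.0568Y.
The good is inferior where dQ/dY < 0. Setting dQ/dY = 0 gives Y = 4.52 / 0.0568 = 79.58.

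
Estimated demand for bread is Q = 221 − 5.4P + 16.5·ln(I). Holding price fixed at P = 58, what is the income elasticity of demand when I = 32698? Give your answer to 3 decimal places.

0.208

At P = 58, I = 32698: Q = 79.319.
Holding P constant, ∂Q/∂I = 16.5/I = 0.000504618.
η_I = (∂Q/∂I)·(I/Q) = 0.000504618 × (32698/79.319) = 0.208.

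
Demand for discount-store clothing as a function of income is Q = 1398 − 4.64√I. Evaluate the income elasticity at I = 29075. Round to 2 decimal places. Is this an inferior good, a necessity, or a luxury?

-0.65 (inferior good)

At I = 29075: Q = 606.815.
dQ/dI = -4.64/(2√I) = -0.0136059 at this income.
η = (dQ/dI)·(I/Q) = -0.0136059 × (29075/606.815) = -0.65.
Since η < 0, the good is an inferior good.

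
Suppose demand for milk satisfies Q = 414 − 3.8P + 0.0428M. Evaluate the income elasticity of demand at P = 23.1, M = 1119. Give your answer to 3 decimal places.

At P = 23.1, M = 1119: Q = 374.113.
Holding P constant, ∂Q/∂M = 0.0428.
η_M = (∂Q/∂M)·(M/Q) = 0.0428 × (1119/374.113) = 0.128.

0.128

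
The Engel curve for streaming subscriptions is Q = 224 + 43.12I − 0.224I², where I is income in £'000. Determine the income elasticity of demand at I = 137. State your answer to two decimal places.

-1.30

At I = 137: Q = 1927.1840.
dQ/dI = 43.12 − 0.448I = -18.25600.
η = (dQ/dI)·(I/Q) = -18.25600 × (137/1927.1840) = -1.30.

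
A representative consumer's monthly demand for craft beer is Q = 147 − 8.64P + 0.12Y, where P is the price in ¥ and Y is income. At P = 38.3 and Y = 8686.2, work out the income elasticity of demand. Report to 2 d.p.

1.21

At P = 38.3, Y = 8686.2: Q = 858.432.
Holding P constant, ∂Q/∂Y = 0.12.
η_Y = (∂Q/∂Y)·(Y/Q) = 0.12 × (8686.2/858.432) = 1.21.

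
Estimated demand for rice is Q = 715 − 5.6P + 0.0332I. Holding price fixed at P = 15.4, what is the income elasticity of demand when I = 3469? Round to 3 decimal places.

0.155

At P = 15.4, I = 3469: Q = 743.931.
Holding P constant, ∂Q/∂I = 0.0332.
η_I = (∂Q/∂I)·(I/Q) = 0.0332 × (3469/743.931) = 0.155.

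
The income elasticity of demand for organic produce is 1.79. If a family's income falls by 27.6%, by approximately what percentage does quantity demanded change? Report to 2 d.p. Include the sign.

%ΔQ ≈ η × %ΔI = 1.79 × (-27.6%) = -49.40%.

-49.40%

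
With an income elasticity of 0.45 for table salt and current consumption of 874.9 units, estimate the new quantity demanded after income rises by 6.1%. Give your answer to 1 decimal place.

%ΔQ ≈ η × %ΔI = 0.45 × 6.1% = 2.745%.
New Q ≈ 874.9 × (1 + 0.02745) = 898.9.

898.9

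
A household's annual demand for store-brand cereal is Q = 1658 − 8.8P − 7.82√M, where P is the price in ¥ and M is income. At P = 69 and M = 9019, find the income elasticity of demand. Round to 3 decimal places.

At P = 69, M = 9019: Q = 308.147.
Holding P constant, ∂Q/∂M = -7.82/(2√M) = -0.0411716.
η_M = (∂Q/∂M)·(M/Q) = -0.0411716 × (9019/308.147) = -1.205.

-1.205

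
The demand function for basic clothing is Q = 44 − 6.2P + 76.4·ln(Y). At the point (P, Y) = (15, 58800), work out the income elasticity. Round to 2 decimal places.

0.10

At P = 15, Y = 58800: Q = 790.017.
Holding P constant, ∂Q/∂Y = 76.4/Y = 0.00129932.
η_Y = (∂Q/∂Y)·(Y/Q) = 0.00129932 × (58800/790.017) = 0.10.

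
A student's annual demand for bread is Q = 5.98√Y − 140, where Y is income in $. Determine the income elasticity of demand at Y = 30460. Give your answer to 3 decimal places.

0.577

At Y = 30460: Q = 903.677.
dQ/dY = 5.98/(2√Y) = 0.0171319 at this income.
η = (dQ/dY)·(Y/Q) = 0.0171319 × (30460/903.677) = 0.577.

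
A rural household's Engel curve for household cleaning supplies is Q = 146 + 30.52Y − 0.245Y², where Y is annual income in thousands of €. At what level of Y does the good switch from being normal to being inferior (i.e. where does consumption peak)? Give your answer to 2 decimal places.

62.29

dQ/dY = 30.52 − 0.49Y.
The good is inferior where dQ/dY < 0. Setting dQ/dY = 0 gives Y = 30.52 / 0.49 = 62.29.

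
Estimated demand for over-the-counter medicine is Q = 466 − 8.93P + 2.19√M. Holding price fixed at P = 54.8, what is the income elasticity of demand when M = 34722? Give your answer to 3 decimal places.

At P = 54.8, M = 34722: Q = 384.717.
Holding P constant, ∂Q/∂M = 2.19/(2√M) = 0.00587641.
η_M = (∂Q/∂M)·(M/Q) = 0.00587641 × (34722/384.717) = 0.530.

0.530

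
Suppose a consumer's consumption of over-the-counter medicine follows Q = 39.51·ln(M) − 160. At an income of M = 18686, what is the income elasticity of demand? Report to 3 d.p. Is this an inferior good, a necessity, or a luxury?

0.173 (necessity)

At M = 18686: Q = 228.602.
dQ/dM = 39.51/M = 0.00211442 at this income.
η = (dQ/dM)·(M/Q) = 0.00211442 × (18686/228.602) = 0.173.
Since 0 < η < 1, the good is a necessity.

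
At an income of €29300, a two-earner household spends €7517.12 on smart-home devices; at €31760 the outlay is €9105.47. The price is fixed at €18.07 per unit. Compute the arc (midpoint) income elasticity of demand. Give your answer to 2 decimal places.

With a constant price, Q₁ = 7517.12/18.07 = 416.000 and Q₂ = 9105.47/18.07 = 503.900 (equivalently, work directly with expenditure since P cancels).
Midpoint %ΔQ = (9105.47 − 7517.12)/8311.30 = 0.19111; midpoint %ΔI = (31760 − 29300)/30530 = 0.08058.
η = 0.19111 / 0.08058 = 2.37.

2.37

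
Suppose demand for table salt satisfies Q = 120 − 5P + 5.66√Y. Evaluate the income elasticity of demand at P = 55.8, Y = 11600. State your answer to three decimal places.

0.676

At P = 55.8, Y = 11600: Q = 450.601.
Holding P constant, ∂Q/∂Y = 5.66/(2√Y) = 0.0262759.
η_Y = (∂Q/∂Y)·(Y/Q) = 0.0262759 × (11600/450.601) = 0.676.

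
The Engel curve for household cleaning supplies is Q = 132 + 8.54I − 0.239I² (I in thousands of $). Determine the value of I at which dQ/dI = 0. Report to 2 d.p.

dQ/dI = 8.54 − 0.478I.
The good is inferior where dQ/dI < 0. Setting dQ/dI = 0 gives I = 8.54 / 0.478 = 17.87.

17.87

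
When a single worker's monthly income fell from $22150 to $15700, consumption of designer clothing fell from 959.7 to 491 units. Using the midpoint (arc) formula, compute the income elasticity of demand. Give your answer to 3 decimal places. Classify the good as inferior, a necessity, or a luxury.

1.896 (luxury)

ΔQ = 491 − 959.7 = -468.7; midpoint Q̄ = (959.7 + 491)/2 = 725.35.
ΔI = 15700 − 22150 = -6450; midpoint Ī = (22150 + 15700)/2 = 18925.
η = (ΔQ/Q̄) ÷ (ΔI/Ī) = (-468.7/725.35) ÷ (-6450/18925) = 1.896.
η > 1 ⇒ luxury.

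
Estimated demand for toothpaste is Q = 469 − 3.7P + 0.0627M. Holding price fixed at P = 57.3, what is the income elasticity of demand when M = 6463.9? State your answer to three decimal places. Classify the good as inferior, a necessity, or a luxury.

At P = 57.3, M = 6463.9: Q = 662.277.
Holding P constant, ∂Q/∂M = 0.0627.
η_M = (∂Q/∂M)·(M/Q) = 0.0627 × (6463.9/662.277) = 0.612.
Since 0 < η < 1, this is a necessity.

0.612 (necessity)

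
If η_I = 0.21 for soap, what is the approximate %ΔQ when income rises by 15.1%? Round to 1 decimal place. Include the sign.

3.2%

%ΔQ ≈ η × %ΔI = 0.21 × 15.1% = 3.2%.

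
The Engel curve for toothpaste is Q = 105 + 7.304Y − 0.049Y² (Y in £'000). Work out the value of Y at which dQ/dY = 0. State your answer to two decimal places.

74.53

dQ/dY = 7.304 − 0.098Y.
The good is inferior where dQ/dY < 0. Setting dQ/dY = 0 gives Y = 7.304 / 0.098 = 74.53.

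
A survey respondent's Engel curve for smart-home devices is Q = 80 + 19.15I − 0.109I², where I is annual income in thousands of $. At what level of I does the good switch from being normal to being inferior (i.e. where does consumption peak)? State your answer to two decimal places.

87.84

dQ/dI = 19.15 − 0.218I.
The good is inferior where dQ/dI < 0. Setting dQ/dI = 0 gives I = 19.15 / 0.218 = 87.84.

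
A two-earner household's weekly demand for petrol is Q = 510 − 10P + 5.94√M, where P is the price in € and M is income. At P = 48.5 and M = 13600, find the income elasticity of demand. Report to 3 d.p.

0.483

At P = 48.5, M = 13600: Q = 717.717.
Holding P constant, ∂Q/∂M = 5.94/(2√M) = 0.0254675.
η_M = (∂Q/∂M)·(M/Q) = 0.0254675 × (13600/717.717) = 0.483.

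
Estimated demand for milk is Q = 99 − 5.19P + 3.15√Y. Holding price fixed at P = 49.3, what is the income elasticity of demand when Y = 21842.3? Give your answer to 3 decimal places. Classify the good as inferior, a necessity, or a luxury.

0.754 (necessity)

At P = 49.3, Y = 21842.3: Q = 308.676.
Holding P constant, ∂Q/∂Y = 3.15/(2√Y) = 0.0106569.
η_Y = (∂Q/∂Y)·(Y/Q) = 0.0106569 × (21842.3/308.676) = 0.754.
Since 0 < η < 1, this is a necessity.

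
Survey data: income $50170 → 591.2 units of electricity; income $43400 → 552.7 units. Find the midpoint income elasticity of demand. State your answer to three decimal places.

0.465

ΔQ = 552.7 − 591.2 = -38.5; midpoint Q̄ = (591.2 + 552.7)/2 = 571.95.
ΔI = 43400 − 50170 = -6770; midpoint Ī = (50170 + 43400)/2 = 46785.
η = (ΔQ/Q̄) ÷ (ΔI/Ī) = (-38.5/571.95) ÷ (-6770/46785) = 0.465.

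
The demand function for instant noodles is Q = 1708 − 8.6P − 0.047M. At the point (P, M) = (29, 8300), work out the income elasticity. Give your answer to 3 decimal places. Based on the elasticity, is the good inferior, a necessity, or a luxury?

At P = 29, M = 8300: Q = 1068.500.
Holding P constant, ∂Q/∂M = −0.047.
η_M = (∂Q/∂M)·(M/Q) = -0.047 × (8300/1068.500) = -0.365.
Since η < 0, this is an inferior good.

-0.365 (inferior good)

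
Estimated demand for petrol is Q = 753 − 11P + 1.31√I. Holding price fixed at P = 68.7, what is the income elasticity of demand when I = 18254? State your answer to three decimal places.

At P = 68.7, I = 18254: Q = 174.291.
Holding P constant, ∂Q/∂I = 1.31/(2√I) = 0.004848.
η_I = (∂Q/∂I)·(I/Q) = 0.004848 × (18254/174.291) = 0.508.

0.508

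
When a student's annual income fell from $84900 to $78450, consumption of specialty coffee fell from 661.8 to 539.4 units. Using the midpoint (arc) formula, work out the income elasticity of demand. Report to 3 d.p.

2.581

ΔQ = 539.4 − 661.8 = -122.4; midpoint Q̄ = (661.8 + 539.4)/2 = 600.6.
ΔI = 78450 − 84900 = -6450; midpoint Ī = (84900 + 78450)/2 = 81675.
η = (ΔQ/Q̄) ÷ (ΔI/Ī) = (-122.4/600.6) ÷ (-6450/81675) = 2.581.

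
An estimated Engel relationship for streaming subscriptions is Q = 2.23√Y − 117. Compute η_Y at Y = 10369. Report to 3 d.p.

At Y = 10369: Q = 110.077.
dQ/dY = 2.23/(2√Y) = 0.0109498 at this income.
η = (dQ/dY)·(Y/Q) = 0.0109498 × (10369/110.077) = 1.031.

1.031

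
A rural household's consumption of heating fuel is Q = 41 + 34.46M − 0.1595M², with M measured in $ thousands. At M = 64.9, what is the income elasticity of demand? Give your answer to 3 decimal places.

At M = 64.9: Q = 1605.6384.
dQ/dM = 34.46 − 0.319M = 13.75690.
η = (dQ/dM)·(M/Q) = 13.75690 × (64.9/1605.6384) = 0.556.

0.556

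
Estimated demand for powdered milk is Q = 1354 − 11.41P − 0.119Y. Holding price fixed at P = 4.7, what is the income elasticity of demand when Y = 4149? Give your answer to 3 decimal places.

-0.612

At P = 4.7, Y = 4149: Q = 806.642.
Holding P constant, ∂Q/∂Y = −0.119.
η_Y = (∂Q/∂Y)·(Y/Q) = -0.119 × (4149/806.642) = -0.612.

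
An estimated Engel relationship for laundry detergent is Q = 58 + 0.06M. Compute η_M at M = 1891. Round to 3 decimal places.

At M = 1891: Q = 171.460.
dQ/dM = 0.06.
η = (dQ/dM)·(M/Q) = 0.06 × (1891/171.460) = 0.662.

0.662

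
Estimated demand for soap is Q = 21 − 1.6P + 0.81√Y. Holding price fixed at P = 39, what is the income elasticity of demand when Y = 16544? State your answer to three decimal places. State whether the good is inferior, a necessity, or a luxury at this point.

0.830 (necessity)

At P = 39, Y = 16544: Q = 62.785.
Holding P constant, ∂Q/∂Y = 0.81/(2√Y) = 0.00314873.
η_Y = (∂Q/∂Y)·(Y/Q) = 0.00314873 × (16544/62.785) = 0.830.
Since 0 < η < 1, this is a necessity.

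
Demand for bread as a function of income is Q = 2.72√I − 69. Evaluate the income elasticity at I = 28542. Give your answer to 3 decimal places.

At I = 28542: Q = 390.527.
dQ/dI = 2.72/(2√I) = 0.00805002 at this income.
η = (dQ/dI)·(I/Q) = 0.00805002 × (28542/390.527) = 0.588.

0.588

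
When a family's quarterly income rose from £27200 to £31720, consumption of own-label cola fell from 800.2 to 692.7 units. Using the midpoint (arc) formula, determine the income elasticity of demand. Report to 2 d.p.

ΔQ = 692.7 − 800.2 = -107.5; midpoint Q̄ = (800.2 + 692.7)/2 = 746.45.
ΔI = 31720 − 27200 = 4520; midpoint Ī = (27200 + 31720)/2 = 29460.
η = (ΔQ/Q̄) ÷ (ΔI/Ī) = (-107.5/746.45) ÷ (4520/29460) = -0.94.

-0.94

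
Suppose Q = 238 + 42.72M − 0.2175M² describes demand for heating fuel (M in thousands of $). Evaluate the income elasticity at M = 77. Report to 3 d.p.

At M = 77: Q = 2237.8825.
dQ/dM = 42.72 − 0.435M = 9.22500.
η = (dQ/dM)·(M/Q) = 9.22500 × (77/2237.8825) = 0.317.

0.317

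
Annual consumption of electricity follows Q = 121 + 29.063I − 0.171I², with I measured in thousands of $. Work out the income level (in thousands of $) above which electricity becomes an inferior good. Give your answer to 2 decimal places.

84.98

dQ/dI = 29.063 − 0.342I.
The good is inferior where dQ/dI < 0. Setting dQ/dI = 0 gives I = 29.063 / 0.342 = 84.98.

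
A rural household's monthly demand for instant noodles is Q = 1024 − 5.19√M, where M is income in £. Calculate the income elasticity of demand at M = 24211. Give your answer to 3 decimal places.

At M = 24211: Q = 216.442.
dQ/dM = -5.19/(2√M) = -0.0166775 at this income.
η = (dQ/dM)·(M/Q) = -0.0166775 × (24211/216.442) = -1.866.

-1.866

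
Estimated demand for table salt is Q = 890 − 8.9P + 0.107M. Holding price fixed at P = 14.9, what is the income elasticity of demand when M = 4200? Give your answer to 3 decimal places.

0.372

At P = 14.9, M = 4200: Q = 1206.790.
Holding P constant, ∂Q/∂M = 0.107.
η_M = (∂Q/∂M)·(M/Q) = 0.107 × (4200/1206.790) = 0.372.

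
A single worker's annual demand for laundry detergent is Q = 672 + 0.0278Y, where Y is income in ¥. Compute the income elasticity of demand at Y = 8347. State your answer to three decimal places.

0.257

At Y = 8347: Q = 904.047.
dQ/dY = 0.0278.
η = (dQ/dY)·(Y/Q) = 0.0278 × (8347/904.047) = 0.257.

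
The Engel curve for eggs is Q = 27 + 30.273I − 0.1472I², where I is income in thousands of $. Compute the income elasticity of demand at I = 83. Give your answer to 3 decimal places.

0.318

At I = 83: Q = 1525.5982.
dQ/dI = 30.273 − 0.2944I = 5.83780.
η = (dQ/dI)·(I/Q) = 5.83780 × (83/1525.5982) = 0.318.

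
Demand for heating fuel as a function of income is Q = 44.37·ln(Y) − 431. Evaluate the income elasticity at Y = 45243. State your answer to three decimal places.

At Y = 45243: Q = 44.638.
dQ/dY = 44.37/Y = 0.000980704 at this income.
η = (dQ/dY)·(Y/Q) = 0.000980704 × (45243/44.638) = 0.994.

0.994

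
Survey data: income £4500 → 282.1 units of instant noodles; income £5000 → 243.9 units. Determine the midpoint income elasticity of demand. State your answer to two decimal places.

ΔQ = 243.9 − 282.1 = -38.2; midpoint Q̄ = (282.1 + 243.9)/2 = 263.
ΔI = 5000 − 4500 = 500; midpoint Ī = (4500 + 5000)/2 = 4750.
η = (ΔQ/Q̄) ÷ (ΔI/Ī) = (-38.2/263) ÷ (500/4750) = -1.38.

-1.38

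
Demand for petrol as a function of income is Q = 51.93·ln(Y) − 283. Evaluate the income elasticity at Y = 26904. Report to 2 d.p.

0.21

At Y = 26904: Q = 246.688.
dQ/dY = 51.93/Y = 0.0019302 at this income.
η = (dQ/dY)·(Y/Q) = 0.0019302 × (26904/246.688) = 0.21.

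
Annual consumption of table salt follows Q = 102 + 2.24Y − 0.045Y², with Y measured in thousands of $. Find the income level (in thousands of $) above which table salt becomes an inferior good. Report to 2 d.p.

24.89

dQ/dY = 2.24 − 0.09Y.
The good is inferior where dQ/dY < 0. Setting dQ/dY = 0 gives Y = 2.24 / 0.09 = 24.89.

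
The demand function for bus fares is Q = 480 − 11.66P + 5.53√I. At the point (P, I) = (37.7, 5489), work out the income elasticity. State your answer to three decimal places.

0.455

At P = 37.7, I = 5489: Q = 450.123.
Holding P constant, ∂Q/∂I = 5.53/(2√I) = 0.0373206.
η_I = (∂Q/∂I)·(I/Q) = 0.0373206 × (5489/450.123) = 0.455.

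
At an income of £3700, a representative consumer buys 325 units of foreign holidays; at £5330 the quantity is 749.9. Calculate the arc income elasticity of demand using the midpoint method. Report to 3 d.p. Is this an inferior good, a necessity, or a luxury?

ΔQ = 749.9 − 325 = 424.9; midpoint Q̄ = (325 + 749.9)/2 = 537.45.
ΔI = 5330 − 3700 = 1630; midpoint Ī = (3700 + 5330)/2 = 4515.
η = (ΔQ/Q̄) ÷ (ΔI/Ī) = (424.9/537.45) ÷ (1630/4515) = 2.190.
η > 1 ⇒ luxury.

2.190 (luxury)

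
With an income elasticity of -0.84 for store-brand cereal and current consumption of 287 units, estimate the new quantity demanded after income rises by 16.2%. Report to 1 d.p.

%ΔQ ≈ η × %ΔI = -0.84 × 16.2% = -13.608%.
New Q ≈ 287 × (1 − 0.13608) = 247.9.

247.9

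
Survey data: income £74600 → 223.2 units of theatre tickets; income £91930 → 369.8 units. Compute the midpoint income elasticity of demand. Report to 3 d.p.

2.376

ΔQ = 369.8 − 223.2 = 146.6; midpoint Q̄ = (223.2 + 369.8)/2 = 296.5.
ΔI = 91930 − 74600 = 17330; midpoint Ī = (74600 + 91930)/2 = 83265.
η = (ΔQ/Q̄) ÷ (ΔI/Ī) = (146.6/296.5) ÷ (17330/83265) = 2.376.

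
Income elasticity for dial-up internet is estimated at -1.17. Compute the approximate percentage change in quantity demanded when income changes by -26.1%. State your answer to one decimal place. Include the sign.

30.5%

%ΔQ ≈ η × %ΔI = -1.17 × (-26.1%) = 30.5%.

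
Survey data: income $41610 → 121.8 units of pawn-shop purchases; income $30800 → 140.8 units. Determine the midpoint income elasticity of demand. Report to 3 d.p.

-0.485

ΔQ = 140.8 − 121.8 = 19; midpoint Q̄ = (121.8 + 140.8)/2 = 131.3.
ΔI = 30800 − 41610 = -10810; midpoint Ī = (41610 + 30800)/2 = 36205.
η = (ΔQ/Q̄) ÷ (ΔI/Ī) = (19/131.3) ÷ (-10810/36205) = -0.485.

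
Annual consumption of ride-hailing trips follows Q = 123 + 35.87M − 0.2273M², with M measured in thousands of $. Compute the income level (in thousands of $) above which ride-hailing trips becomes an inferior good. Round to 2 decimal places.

78.90

dQ/dM = 35.87 − 0.4546M.
The good is inferior where dQ/dM < 0. Setting dQ/dM = 0 gives M = 35.87 / 0.4546 = 78.90.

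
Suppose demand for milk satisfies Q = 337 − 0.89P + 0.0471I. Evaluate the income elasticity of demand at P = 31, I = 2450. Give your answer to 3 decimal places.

At P = 31, I = 2450: Q = 424.805.
Holding P constant, ∂Q/∂I = 0.0471.
η_I = (∂Q/∂I)·(I/Q) = 0.0471 × (2450/424.805) = 0.272.

0.272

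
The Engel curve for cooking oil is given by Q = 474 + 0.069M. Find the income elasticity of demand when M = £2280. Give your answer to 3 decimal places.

0.249

At M = 2280: Q = 631.320.
dQ/dM = 0.069.
η = (dQ/dM)·(M/Q) = 0.069 × (2280/631.320) = 0.249.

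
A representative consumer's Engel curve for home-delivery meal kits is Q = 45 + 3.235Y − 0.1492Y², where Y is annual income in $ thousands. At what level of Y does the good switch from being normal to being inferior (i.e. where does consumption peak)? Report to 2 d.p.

10.84

dQ/dY = 3.235 − 0.2984Y.
The good is inferior where dQ/dY < 0. Setting dQ/dY = 0 gives Y = 3.235 / 0.2984 = 10.84.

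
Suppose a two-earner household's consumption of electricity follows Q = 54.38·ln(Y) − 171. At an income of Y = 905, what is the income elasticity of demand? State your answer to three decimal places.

At Y = 905: Q = 199.216.
dQ/dY = 54.38/Y = 0.0600884 at this income.
η = (dQ/dY)·(Y/Q) = 0.0600884 × (905/199.216) = 0.273.

0.273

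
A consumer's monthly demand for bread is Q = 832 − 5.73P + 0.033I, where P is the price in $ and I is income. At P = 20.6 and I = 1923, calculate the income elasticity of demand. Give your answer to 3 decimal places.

At P = 20.6, I = 1923: Q = 777.421.
Holding P constant, ∂Q/∂I = 0.033.
η_I = (∂Q/∂I)·(I/Q) = 0.033 × (1923/777.421) = 0.082.

0.082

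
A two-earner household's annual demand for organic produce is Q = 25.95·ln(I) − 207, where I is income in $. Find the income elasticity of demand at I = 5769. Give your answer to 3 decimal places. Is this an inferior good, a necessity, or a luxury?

At I = 5769: Q = 17.734.
dQ/dI = 25.95/I = 0.00449818 at this income.
η = (dQ/dI)·(I/Q) = 0.00449818 × (5769/17.734) = 1.463.
Since η > 1, the good is a luxury.

1.463 (luxury)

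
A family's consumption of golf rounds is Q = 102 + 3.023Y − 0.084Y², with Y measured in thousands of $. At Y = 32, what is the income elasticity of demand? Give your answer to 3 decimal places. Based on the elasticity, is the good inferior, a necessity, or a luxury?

-0.668 (inferior good)

At Y = 32: Q = 112.7200.
dQ/dY = 3.023 − 0.168Y = -2.35300.
η = (dQ/dY)·(Y/Q) = -2.35300 × (32/112.7200) = -0.668.
η < 0 ⇒ inferior good.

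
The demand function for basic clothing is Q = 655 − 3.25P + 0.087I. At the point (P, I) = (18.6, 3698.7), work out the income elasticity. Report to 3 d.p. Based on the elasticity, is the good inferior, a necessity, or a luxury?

At P = 18.6, I = 3698.7: Q = 916.337.
Holding P constant, ∂Q/∂I = 0.087.
η_I = (∂Q/∂I)·(I/Q) = 0.087 × (3698.7/916.337) = 0.351.
Since 0 < η < 1, this is a necessity.

0.351 (necessity)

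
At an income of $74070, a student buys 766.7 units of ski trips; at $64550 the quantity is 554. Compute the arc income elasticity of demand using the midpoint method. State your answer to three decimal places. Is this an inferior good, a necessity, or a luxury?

ΔQ = 554 − 766.7 = -212.7; midpoint Q̄ = (766.7 + 554)/2 = 660.35.
ΔI = 64550 − 74070 = -9520; midpoint Ī = (74070 + 64550)/2 = 69310.
η = (ΔQ/Q̄) ÷ (ΔI/Ī) = (-212.7/660.35) ÷ (-9520/69310) = 2.345.
η > 1 ⇒ luxury.

2.345 (luxury)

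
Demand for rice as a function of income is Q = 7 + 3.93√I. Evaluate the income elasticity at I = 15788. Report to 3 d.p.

0.493

At I = 15788: Q = 500.806.
dQ/dI = 3.93/(2√I) = 0.0156386 at this income.
η = (dQ/dI)·(I/Q) = 0.0156386 × (15788/500.806) = 0.493.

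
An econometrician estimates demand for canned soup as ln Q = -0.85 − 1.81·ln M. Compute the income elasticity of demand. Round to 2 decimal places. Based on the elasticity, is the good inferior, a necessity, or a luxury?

In a log-linear demand, the coefficient on ln M is the income elasticity.
So η = -1.81.
η < 0 ⇒ inferior good.

-1.81 (inferior good)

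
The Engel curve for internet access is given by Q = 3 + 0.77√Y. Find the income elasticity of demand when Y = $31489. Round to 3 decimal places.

0.489

At Y = 31489: Q = 139.638.
dQ/dY = 0.77/(2√Y) = 0.00216961 at this income.
η = (dQ/dY)·(Y/Q) = 0.00216961 × (31489/139.638) = 0.489.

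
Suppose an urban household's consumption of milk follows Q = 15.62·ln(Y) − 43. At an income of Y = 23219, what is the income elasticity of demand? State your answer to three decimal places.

0.137

At Y = 23219: Q = 114.024.
dQ/dY = 15.62/Y = 0.000672725 at this income.
η = (dQ/dY)·(Y/Q) = 0.000672725 × (23219/114.024) = 0.137.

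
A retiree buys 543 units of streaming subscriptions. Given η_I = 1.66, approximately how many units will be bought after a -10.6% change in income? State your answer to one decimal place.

447.5

%ΔQ ≈ η × %ΔI = 1.66 × (-10.6%) = -17.596%.
New Q ≈ 543 × (1 − 0.17596) = 447.5.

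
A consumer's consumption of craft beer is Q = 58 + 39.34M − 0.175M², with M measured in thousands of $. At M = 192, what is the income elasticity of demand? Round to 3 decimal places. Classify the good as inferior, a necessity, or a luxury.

-4.611 (inferior good)

At M = 192: Q = 1160.0800.
dQ/dM = 39.34 − 0.35M = -27.86000.
η = (dQ/dM)·(M/Q) = -27.86000 × (192/1160.0800) = -4.611.
η < 0 ⇒ inferior good.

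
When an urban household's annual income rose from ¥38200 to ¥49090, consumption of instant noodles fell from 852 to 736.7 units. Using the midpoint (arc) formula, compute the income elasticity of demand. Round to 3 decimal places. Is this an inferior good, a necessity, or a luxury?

ΔQ = 736.7 − 852 = -115.3; midpoint Q̄ = (852 + 736.7)/2 = 794.35.
ΔI = 49090 − 38200 = 10890; midpoint Ī = (38200 + 49090)/2 = 43645.
η = (ΔQ/Q̄) ÷ (ΔI/Ī) = (-115.3/794.35) ÷ (10890/43645) = -0.582.
η < 0 ⇒ inferior good.

-0.582 (inferior good)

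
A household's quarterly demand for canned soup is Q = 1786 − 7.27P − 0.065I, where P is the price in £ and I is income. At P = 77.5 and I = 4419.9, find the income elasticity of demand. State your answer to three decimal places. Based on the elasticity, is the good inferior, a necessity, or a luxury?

-0.307 (inferior good)

At P = 77.5, I = 4419.9: Q = 935.282.
Holding P constant, ∂Q/∂I = −0.065.
η_I = (∂Q/∂I)·(I/Q) = -0.065 × (4419.9/935.282) = -0.307.
Since η < 0, this is an inferior good.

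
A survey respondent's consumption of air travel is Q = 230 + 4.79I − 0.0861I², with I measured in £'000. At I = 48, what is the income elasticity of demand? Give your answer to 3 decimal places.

-0.638

At I = 48: Q = 261.5456.
dQ/dI = 4.79 − 0.1722I = -3.47560.
η = (dQ/dI)·(I/Q) = -3.47560 × (48/261.5456) = -0.638.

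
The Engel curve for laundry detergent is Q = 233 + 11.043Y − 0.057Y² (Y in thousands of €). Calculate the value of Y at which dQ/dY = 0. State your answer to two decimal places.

96.87

dQ/dY = 11.043 − 0.114Y.
The good is inferior where dQ/dY < 0. Setting dQ/dY = 0 gives Y = 11.043 / 0.114 = 96.87.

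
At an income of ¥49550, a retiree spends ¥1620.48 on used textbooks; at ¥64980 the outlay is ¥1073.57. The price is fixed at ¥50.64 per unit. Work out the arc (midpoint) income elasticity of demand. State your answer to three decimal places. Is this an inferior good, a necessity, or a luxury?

With a constant price, Q₁ = 1620.48/50.64 = 32.000 and Q₂ = 1073.57/50.64 = 21.200 (equivalently, work directly with expenditure since P cancels).
Midpoint %ΔQ = (1073.57 − 1620.48)/1347.03 = -0.40601; midpoint %ΔI = (64980 − 49550)/57265 = 0.26945.
η = -0.40601 / 0.26945 = -1.507.
η < 0 ⇒ inferior good.

-1.507 (inferior good)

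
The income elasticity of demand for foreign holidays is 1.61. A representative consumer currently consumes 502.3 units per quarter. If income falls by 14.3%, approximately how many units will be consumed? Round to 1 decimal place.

386.7

%ΔQ ≈ η × %ΔI = 1.61 × (-14.3%) = -23.023%.
New Q ≈ 502.3 × (1 − 0.23023) = 386.7.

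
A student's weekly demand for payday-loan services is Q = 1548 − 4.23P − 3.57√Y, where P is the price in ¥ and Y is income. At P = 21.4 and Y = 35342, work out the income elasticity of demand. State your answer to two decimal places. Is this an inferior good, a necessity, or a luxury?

At P = 21.4, Y = 35342: Q = 786.337.
Holding P constant, ∂Q/∂Y = -3.57/(2√Y) = -0.00949495.
η_Y = (∂Q/∂Y)·(Y/Q) = -0.00949495 × (35342/786.337) = -0.43.
Since η < 0, this is an inferior good.

-0.43 (inferior good)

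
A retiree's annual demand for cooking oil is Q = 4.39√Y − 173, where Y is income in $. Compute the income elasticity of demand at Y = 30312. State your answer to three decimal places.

At Y = 30312: Q = 591.314.
dQ/dY = 4.39/(2√Y) = 0.0126074 at this income.
η = (dQ/dY)·(Y/Q) = 0.0126074 × (30312/591.314) = 0.646.

0.646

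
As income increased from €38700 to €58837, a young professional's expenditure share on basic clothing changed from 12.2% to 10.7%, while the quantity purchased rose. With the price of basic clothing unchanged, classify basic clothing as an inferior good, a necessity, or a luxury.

Quantity rises but the budget share falls as income rises, so 0 < η < 1.

necessity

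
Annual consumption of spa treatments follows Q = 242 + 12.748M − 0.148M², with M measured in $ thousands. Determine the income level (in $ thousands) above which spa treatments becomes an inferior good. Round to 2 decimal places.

43.07

dQ/dM = 12.748 − 0.296M.
The good is inferior where dQ/dM < 0. Setting dQ/dM = 0 gives M = 12.748 / 0.296 = 43.07.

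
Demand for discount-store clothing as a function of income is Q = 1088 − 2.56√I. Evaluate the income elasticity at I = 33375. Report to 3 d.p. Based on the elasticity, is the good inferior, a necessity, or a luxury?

-0.377 (inferior good)

At I = 33375: Q = 620.318.
dQ/dI = -2.56/(2√I) = -0.00700647 at this income.
η = (dQ/dI)·(I/Q) = -0.00700647 × (33375/620.318) = -0.377.
Since η < 0, the good is an inferior good.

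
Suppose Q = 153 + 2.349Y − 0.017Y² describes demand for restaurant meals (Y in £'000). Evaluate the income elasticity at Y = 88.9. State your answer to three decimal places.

-0.263

At Y = 88.9: Q = 227.4715.
dQ/dY = 2.349 − 0.034Y = -0.67360.
η = (dQ/dY)·(Y/Q) = -0.67360 × (88.9/227.4715) = -0.263.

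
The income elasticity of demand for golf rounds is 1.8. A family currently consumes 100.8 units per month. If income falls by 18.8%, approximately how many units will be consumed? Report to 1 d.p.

%ΔQ ≈ η × %ΔI = 1.8 × (-18.8%) = -33.84%.
New Q ≈ 100.8 × (1 − 0.3384) = 66.7.

66.7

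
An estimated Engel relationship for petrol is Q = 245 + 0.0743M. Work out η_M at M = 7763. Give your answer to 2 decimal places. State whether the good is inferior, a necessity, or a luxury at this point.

At M = 7763: Q = 821.791.
dQ/dM = 0.0743.
η = (dQ/dM)·(M/Q) = 0.0743 × (7763/821.791) = 0.70.
Since 0 < η < 1, the good is a necessity.

0.70 (necessity)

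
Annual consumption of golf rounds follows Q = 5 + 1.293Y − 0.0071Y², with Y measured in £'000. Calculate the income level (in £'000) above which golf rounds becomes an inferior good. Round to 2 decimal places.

91.06

dQ/dY = 1.293 − 0.0142Y.
The good is inferior where dQ/dY < 0. Setting dQ/dY = 0 gives Y = 1.293 / 0.0142 = 91.06.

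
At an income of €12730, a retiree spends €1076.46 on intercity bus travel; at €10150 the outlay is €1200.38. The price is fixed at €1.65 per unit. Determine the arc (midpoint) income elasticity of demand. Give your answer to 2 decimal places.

-0.48

With a constant price, Q₁ = 1076.46/1.65 = 652.400 and Q₂ = 1200.38/1.65 = 727.503 (equivalently, work directly with expenditure since P cancels).
Midpoint %ΔQ = (1200.38 − 1076.46)/1138.42 = 0.10885; midpoint %ΔI = (10150 − 12730)/11440 = -0.22552.
η = 0.10885 / -0.22552 = -0.48.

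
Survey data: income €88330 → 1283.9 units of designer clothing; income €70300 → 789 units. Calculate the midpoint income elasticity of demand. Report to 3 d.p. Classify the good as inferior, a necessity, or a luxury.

2.101 (luxury)

ΔQ = 789 − 1283.9 = -494.9; midpoint Q̄ = (1283.9 + 789)/2 = 1036.45.
ΔI = 70300 − 88330 = -18030; midpoint Ī = (88330 + 70300)/2 = 79315.
η = (ΔQ/Q̄) ÷ (ΔI/Ī) = (-494.9/1036.45) ÷ (-18030/79315) = 2.101.
η > 1 ⇒ luxury.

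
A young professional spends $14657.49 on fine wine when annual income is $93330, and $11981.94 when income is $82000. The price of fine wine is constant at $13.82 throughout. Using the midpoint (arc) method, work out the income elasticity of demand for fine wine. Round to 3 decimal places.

With a constant price, Q₁ = 14657.49/13.82 = 1060.600 and Q₂ = 11981.94/13.82 = 867.000 (equivalently, work directly with expenditure since P cancels).
Midpoint %ΔQ = (11981.94 − 14657.49)/13319.72 = -0.20087; midpoint %ΔI = (82000 − 93330)/87665 = -0.12924.
η = -0.20087 / -0.12924 = 1.554.

1.554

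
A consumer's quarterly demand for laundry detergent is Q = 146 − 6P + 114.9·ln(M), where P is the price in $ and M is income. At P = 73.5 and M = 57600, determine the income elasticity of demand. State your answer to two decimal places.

0.12

At P = 73.5, M = 57600: Q = 964.451.
Holding P constant, ∂Q/∂M = 114.9/M = 0.00199479.
η_M = (∂Q/∂M)·(M/Q) = 0.00199479 × (57600/964.451) = 0.12.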